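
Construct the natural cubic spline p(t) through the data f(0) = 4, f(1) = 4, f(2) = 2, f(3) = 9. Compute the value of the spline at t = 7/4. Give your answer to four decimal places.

With M_i denoting the second derivative at x_i, h_i = 1, 1, 1, and Δ_i = (y_(i+1) − y_i)/h_i = 0, -2, 7:
  1·M_0 + 4·M_1 + 1·M_2 = 6(Δ_1 - Δ_0) = -12
  1·M_1 + 4·M_2 + 1·M_3 = 6(Δ_2 - Δ_1) = 54
Natural end conditions: M_0 = M_3 = 0.
Forward elimination and back-substitution give M_0 = 0, M_1 = -34/5, M_2 = 76/5, M_3 = 0.
On [1, 2], p(t) = 4 - 34/15·(t - 1) - 17/5·(t - 1)² + 11/3·(t - 1)³.
With (t - 1) = 3/4: p(7/4) = 619/320.

1.9344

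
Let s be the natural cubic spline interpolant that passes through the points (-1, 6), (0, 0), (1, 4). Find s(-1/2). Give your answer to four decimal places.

2.0625

Let M_i = s''(x_i). Step sizes h_i = 1, 1; slopes of the chords Δ_i = (y_(i+1) - y_i)/h_i = -6, 4.
  1·M_0 + 4·M_1 + 1·M_2 = 6(Δ_1 - Δ_0) = 60
Natural end conditions: M_0 = M_2 = 0.
Solving the tridiagonal system: M_0 = 0, M_1 = 15, M_2 = 0.
On [-1, 0], s(x) = 6 - 17/2·(x + 1) + 0·(x + 1)² + 5/2·(x + 1)³.
With (x + 1) = 1/2: s(-1/2) = 33/16.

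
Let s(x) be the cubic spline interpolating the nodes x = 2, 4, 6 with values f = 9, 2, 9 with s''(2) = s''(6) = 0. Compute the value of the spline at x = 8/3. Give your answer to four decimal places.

Write σ_i for s''(x_i). With h_i = 2, 2 and divided differences Δ_i = -7/2, 7/2, the continuity of s' gives the tridiagonal system
  2·σ_0 + 8·σ_1 + 2·σ_2 = 6(Δ_1 - Δ_0) = 42
Natural end conditions: σ_0 = σ_2 = 0.
Solving: σ_0 = 0, σ_1 = 21/4, σ_2 = 0.
On [2, 4], s(x) = 9 - 21/4·(x - 2) + 0·(x - 2)² + 7/16·(x - 2)³.
With (x - 2) = 2/3: s(8/3) = 152/27.

5.6296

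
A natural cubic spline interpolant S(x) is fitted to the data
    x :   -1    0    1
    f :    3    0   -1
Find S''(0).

With σ_i denoting the second derivative at x_i, h_i = 1, 1, and Δ_i = (y_(i+1) − y_i)/h_i = -3, -1:
  1·σ_0 + 4·σ_1 + 1·σ_2 = 6(Δ_1 - Δ_0) = 12
Natural end conditions: σ_0 = σ_2 = 0.
Solving: σ_0 = 0, σ_1 = 3, σ_2 = 0.

3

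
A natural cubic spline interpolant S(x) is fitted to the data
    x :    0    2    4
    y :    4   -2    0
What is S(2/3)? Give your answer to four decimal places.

1.4074

Put M_i = S'' at the i-th knot. Here h = (2, 2) and Δ = (-3, 1), so the interior equations h_(i-1)·M_(i-1) + 2(h_(i-1)+h_i)·M_i + h_i·M_(i+1) = 6(Δ_i − Δ_(i-1)) read
  2·M_0 + 8·M_1 + 2·M_2 = 6(Δ_1 - Δ_0) = 24
Natural end conditions: M_0 = M_2 = 0.
Solving the tridiagonal system: M_0 = 0, M_1 = 3, M_2 = 0.
On [0, 2], S(x) = 4 - 4·x + 0·x² + 1/4·x³.
With x = 2/3: S(2/3) = 38/27.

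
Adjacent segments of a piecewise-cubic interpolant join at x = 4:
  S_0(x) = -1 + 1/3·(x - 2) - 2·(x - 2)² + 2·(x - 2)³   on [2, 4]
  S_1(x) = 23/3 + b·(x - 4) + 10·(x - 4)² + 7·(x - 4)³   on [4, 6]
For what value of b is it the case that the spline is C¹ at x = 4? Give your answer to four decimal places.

16.3333

S_0'(x) = 1/3 - 4·(x - 2) + 6·(x - 2)², so S_0'(4) = 49/3. On the right, S_1'(4) = b, so b = 49/3.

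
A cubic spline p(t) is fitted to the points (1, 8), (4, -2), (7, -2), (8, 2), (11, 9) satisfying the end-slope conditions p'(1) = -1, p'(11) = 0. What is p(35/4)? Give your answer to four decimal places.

Put M_i = p'' at the i-th knot. Here h = (3, 3, 1, 3) and Δ = (-10/3, 0, 4, 7/3), so the interior equations h_(i-1)·M_(i-1) + 2(h_(i-1)+h_i)·M_i + h_i·M_(i+1) = 6(Δ_i − Δ_(i-1)) read
  3·M_0 + 12·M_1 + 3·M_2 = 6(Δ_1 - Δ_0) = 20
  3·M_1 + 8·M_2 + 1·M_3 = 6(Δ_2 - Δ_1) = 24
  1·M_2 + 8·M_3 + 3·M_4 = 6(Δ_3 - Δ_2) = -10
Clamped end conditions give two more equations: 2h_0·M_0 + h_0·M_1 = 6(Δ_0 - p'(1)) = -14 and h_3·M_3 + 2h_3·M_4 = 6(p'(11) - Δ_3) = -14.
Forward elimination and back-substitution give M_0 = -521/159, M_1 = 100/53, M_2 = 127/53, M_3 = -44/53, M_4 = -305/159.
On [8, 11], p(t) = 2 + 437/106·(t - 8) - 22/53·(t - 8)² - 173/2862·(t - 8)³.
With (t - 8) = 3/4: p(35/4) = 32787/6784.

4.8330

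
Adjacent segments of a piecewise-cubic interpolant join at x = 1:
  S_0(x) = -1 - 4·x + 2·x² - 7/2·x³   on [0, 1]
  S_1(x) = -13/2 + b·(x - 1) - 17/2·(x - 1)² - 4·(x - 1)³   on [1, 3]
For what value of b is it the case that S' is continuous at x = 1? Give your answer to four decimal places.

-10.5000

S_0'(x) = -4 + 4·x - 21/2·x², so S_0'(1) = -21/2. On the right, S_1'(1) = b, so b = -21/2.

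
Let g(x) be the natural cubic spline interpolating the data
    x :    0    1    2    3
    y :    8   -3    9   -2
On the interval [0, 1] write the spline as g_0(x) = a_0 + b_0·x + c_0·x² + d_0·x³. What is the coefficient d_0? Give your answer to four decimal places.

7.6667

With σ_i denoting the second derivative at x_i, h_i = 1, 1, 1, and Δ_i = (y_(i+1) − y_i)/h_i = -11, 12, -11:
  1·σ_0 + 4·σ_1 + 1·σ_2 = 6(Δ_1 - Δ_0) = 138
  1·σ_1 + 4·σ_2 + 1·σ_3 = 6(Δ_2 - Δ_1) = -138
Natural end conditions: σ_0 = σ_3 = 0.
Hence σ_0 = 0, σ_1 = 46, σ_2 = -46, σ_3 = 0.
On [0, 1], with g_0(x) = a_0 + b_0·x + c_0·x² + d_0·x³: c_0 = σ_0/2 = 0, d_0 = (σ_1 - σ_0)/(6h_0) = 23/3, b_0 = Δ_0 - h_0(2σ_0 + σ_1)/6 = -56/3.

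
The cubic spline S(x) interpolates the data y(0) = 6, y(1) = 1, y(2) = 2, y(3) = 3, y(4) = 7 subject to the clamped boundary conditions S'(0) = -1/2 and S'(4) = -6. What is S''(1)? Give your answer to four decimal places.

16.4643

Put M_i = S'' at the i-th knot. Here h = (1, 1, 1, 1) and Δ = (-5, 1, 1, 4), so the interior equations h_(i-1)·M_(i-1) + 2(h_(i-1)+h_i)·M_i + h_i·M_(i+1) = 6(Δ_i − Δ_(i-1)) read
  1·M_0 + 4·M_1 + 1·M_2 = 6(Δ_1 - Δ_0) = 36
  1·M_1 + 4·M_2 + 1·M_3 = 6(Δ_2 - Δ_1) = 0
  1·M_2 + 4·M_3 + 1·M_4 = 6(Δ_3 - Δ_2) = 18
Clamped end conditions give two more equations: 2h_0·M_0 + h_0·M_1 = 6(Δ_0 - S'(0)) = -27 and h_3·M_3 + 2h_3·M_4 = 6(S'(4) - Δ_3) = -60.
Solving the tridiagonal system: M_0 = -1217/56, M_1 = 461/28, M_2 = -65/8, M_3 = 449/28, M_4 = -2129/56.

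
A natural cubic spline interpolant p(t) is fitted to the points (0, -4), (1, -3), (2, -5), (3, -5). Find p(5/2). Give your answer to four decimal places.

-5.2750

Put σ_i = p'' at the i-th knot. Here h = (1, 1, 1) and Δ = (1, -2, 0), so the interior equations h_(i-1)·σ_(i-1) + 2(h_(i-1)+h_i)·σ_i + h_i·σ_(i+1) = 6(Δ_i − Δ_(i-1)) read
  1·σ_0 + 4·σ_1 + 1·σ_2 = 6(Δ_1 - Δ_0) = -18
  1·σ_1 + 4·σ_2 + 1·σ_3 = 6(Δ_2 - Δ_1) = 12
Natural end conditions: σ_0 = σ_3 = 0.
Forward elimination and back-substitution give σ_0 = 0, σ_1 = -28/5, σ_2 = 22/5, σ_3 = 0.
On [2, 3], p(t) = -5 - 22/15·(t - 2) + 11/5·(t - 2)² - 11/15·(t - 2)³.
With (t - 2) = 1/2: p(5/2) = -211/40.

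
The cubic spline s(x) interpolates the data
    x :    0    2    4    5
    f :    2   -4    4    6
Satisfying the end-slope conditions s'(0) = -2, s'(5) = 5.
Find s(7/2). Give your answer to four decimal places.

Let M_i = s''(x_i). Step sizes h_i = 2, 2, 1; slopes of the chords Δ_i = (y_(i+1) - y_i)/h_i = -3, 4, 2.
  2·M_0 + 8·M_1 + 2·M_2 = 6(Δ_1 - Δ_0) = 42
  2·M_1 + 6·M_2 + 1·M_3 = 6(Δ_2 - Δ_1) = -12
Clamped end conditions give two more equations: 2h_0·M_0 + h_0·M_1 = 6(Δ_0 - s'(0)) = -6 and h_2·M_2 + 2h_2·M_3 = 6(s'(5) - Δ_2) = 18.
Solving the tridiagonal system: M_0 = -131/23, M_1 = 193/23, M_2 = -158/23, M_3 = 286/23.
On [2, 4], s(x) = -4 + 16/23·(x - 2) + 193/46·(x - 2)² - 117/92·(x - 2)³.
With (x - 2) = 3/2: s(7/2) = 1613/736.

2.1916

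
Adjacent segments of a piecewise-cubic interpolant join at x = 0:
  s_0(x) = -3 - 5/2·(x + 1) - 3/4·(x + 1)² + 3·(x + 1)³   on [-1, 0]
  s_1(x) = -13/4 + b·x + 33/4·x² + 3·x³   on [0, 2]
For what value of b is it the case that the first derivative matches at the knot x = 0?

s_0'(x) = -5/2 - 3/2·(x + 1) + 9·(x + 1)², so s_0'(0) = 5. On the right, s_1'(0) = b, so b = 5.

5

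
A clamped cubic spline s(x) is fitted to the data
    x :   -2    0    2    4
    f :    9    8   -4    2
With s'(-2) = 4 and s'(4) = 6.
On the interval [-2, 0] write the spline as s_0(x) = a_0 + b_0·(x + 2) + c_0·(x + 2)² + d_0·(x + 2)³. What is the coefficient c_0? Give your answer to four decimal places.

Write M_i for s''(x_i). With h_i = 2, 2, 2 and divided differences Δ_i = -1/2, -6, 3, the continuity of s' gives the tridiagonal system
  2·M_0 + 8·M_1 + 2·M_2 = 6(Δ_1 - Δ_0) = -33
  2·M_1 + 8·M_2 + 2·M_3 = 6(Δ_2 - Δ_1) = 54
Clamped end conditions give two more equations: 2h_0·M_0 + h_0·M_1 = 6(Δ_0 - s'(-2)) = -27 and h_2·M_2 + 2h_2·M_3 = 6(s'(4) - Δ_2) = 18.
Forward elimination and back-substitution give M_0 = -127/30, M_1 = -151/30, M_2 = 118/15, M_3 = 17/30.
On [-2, 0], with s_0(x) = a_0 + b_0·(x + 2) + c_0·(x + 2)² + d_0·(x + 2)³: c_0 = M_0/2 = -127/60, d_0 = (M_1 - M_0)/(6h_0) = -1/15, b_0 = Δ_0 - h_0(2M_0 + M_1)/6 = 4.

-2.1167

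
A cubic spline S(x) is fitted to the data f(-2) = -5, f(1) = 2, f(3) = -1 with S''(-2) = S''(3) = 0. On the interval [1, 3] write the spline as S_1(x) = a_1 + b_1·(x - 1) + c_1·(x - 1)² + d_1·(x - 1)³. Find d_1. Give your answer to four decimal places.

0.1917

Put m_i = S'' at the i-th knot. Here h = (3, 2) and Δ = (7/3, -3/2), so the interior equations h_(i-1)·m_(i-1) + 2(h_(i-1)+h_i)·m_i + h_i·m_(i+1) = 6(Δ_i − Δ_(i-1)) read
  3·m_0 + 10·m_1 + 2·m_2 = 6(Δ_1 - Δ_0) = -23
Natural end conditions: m_0 = m_2 = 0.
Hence m_0 = 0, m_1 = -23/10, m_2 = 0.
On [1, 3], with S_1(x) = a_1 + b_1·(x - 1) + c_1·(x - 1)² + d_1·(x - 1)³: c_1 = m_1/2 = -23/20, d_1 = (m_2 - m_1)/(6h_1) = 23/120, b_1 = Δ_1 - h_1(2m_1 + m_2)/6 = 1/30.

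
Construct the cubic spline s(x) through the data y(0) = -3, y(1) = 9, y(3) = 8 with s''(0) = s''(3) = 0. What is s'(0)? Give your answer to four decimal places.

Put m_i = s'' at the i-th knot. Here h = (1, 2) and Δ = (12, -1/2), so the interior equations h_(i-1)·m_(i-1) + 2(h_(i-1)+h_i)·m_i + h_i·m_(i+1) = 6(Δ_i − Δ_(i-1)) read
  1·m_0 + 6·m_1 + 2·m_2 = 6(Δ_1 - Δ_0) = -75
Natural end conditions: m_0 = m_2 = 0.
Hence m_0 = 0, m_1 = -25/2, m_2 = 0.
On [0, 1], s'(x) = b_0 + 2c_0·x + 3d_0·x² with b_0 = Δ_0 - h_0(2m_0 + m_1)/6 = 169/12, c_0 = m_0/2 = 0, d_0 = (m_1 - m_0)/(6h_0) = -25/12. So s'(0) = 169/12.

14.0833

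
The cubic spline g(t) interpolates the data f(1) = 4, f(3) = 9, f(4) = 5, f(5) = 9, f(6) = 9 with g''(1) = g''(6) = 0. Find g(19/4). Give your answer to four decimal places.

7.8994

Write σ_i for g''(x_i). With h_i = 2, 1, 1, 1 and divided differences Δ_i = 5/2, -4, 4, 0, the continuity of g' gives the tridiagonal system
  2·σ_0 + 6·σ_1 + 1·σ_2 = 6(Δ_1 - Δ_0) = -39
  1·σ_1 + 4·σ_2 + 1·σ_3 = 6(Δ_2 - Δ_1) = 48
  1·σ_2 + 4·σ_3 + 1·σ_4 = 6(Δ_3 - Δ_2) = -24
Natural end conditions: σ_0 = σ_4 = 0.
Hence σ_0 = 0, σ_1 = -801/86, σ_2 = 726/43, σ_3 = -879/86, σ_4 = 0.
On [4, 5], g(t) = 5 + 13/172·(t - 4) + 363/43·(t - 4)² - 777/172·(t - 4)³.
With (t - 4) = 3/4: g(19/4) = 86957/11008.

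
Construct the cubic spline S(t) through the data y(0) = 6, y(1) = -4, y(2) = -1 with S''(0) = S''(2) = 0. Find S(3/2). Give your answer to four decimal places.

-3.7188

Let m_i = S''(x_i). Step sizes h_i = 1, 1; slopes of the chords Δ_i = (y_(i+1) - y_i)/h_i = -10, 3.
  1·m_0 + 4·m_1 + 1·m_2 = 6(Δ_1 - Δ_0) = 78
Natural end conditions: m_0 = m_2 = 0.
Solving: m_0 = 0, m_1 = 39/2, m_2 = 0.
On [1, 2], S(t) = -4 - 7/2·(t - 1) + 39/4·(t - 1)² - 13/4·(t - 1)³.
With (t - 1) = 1/2: S(3/2) = -119/32.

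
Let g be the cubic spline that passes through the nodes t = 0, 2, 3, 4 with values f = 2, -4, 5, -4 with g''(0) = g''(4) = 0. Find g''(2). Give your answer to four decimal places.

17.2174

With m_i denoting the second derivative at x_i, h_i = 2, 1, 1, and Δ_i = (y_(i+1) − y_i)/h_i = -3, 9, -9:
  2·m_0 + 6·m_1 + 1·m_2 = 6(Δ_1 - Δ_0) = 72
  1·m_1 + 4·m_2 + 1·m_3 = 6(Δ_2 - Δ_1) = -108
Natural end conditions: m_0 = m_3 = 0.
Hence m_0 = 0, m_1 = 396/23, m_2 = -720/23, m_3 = 0.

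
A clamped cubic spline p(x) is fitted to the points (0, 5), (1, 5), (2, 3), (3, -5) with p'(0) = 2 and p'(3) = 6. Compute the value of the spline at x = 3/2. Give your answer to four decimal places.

5.1667

Write σ_i for p''(x_i). With h_i = 1, 1, 1 and divided differences Δ_i = 0, -2, -8, the continuity of p' gives the tridiagonal system
  1·σ_0 + 4·σ_1 + 1·σ_2 = 6(Δ_1 - Δ_0) = -12
  1·σ_1 + 4·σ_2 + 1·σ_3 = 6(Δ_2 - Δ_1) = -36
Clamped end conditions give two more equations: 2h_0·σ_0 + h_0·σ_1 = 6(Δ_0 - p'(0)) = -12 and h_2·σ_2 + 2h_2·σ_3 = 6(p'(3) - Δ_2) = 84.
Hence σ_0 = -128/15, σ_1 = 76/15, σ_2 = -356/15, σ_3 = 808/15.
On [1, 2], p(x) = 5 + 4/15·(x - 1) + 38/15·(x - 1)² - 24/5·(x - 1)³.
With (x - 1) = 1/2: p(3/2) = 31/6.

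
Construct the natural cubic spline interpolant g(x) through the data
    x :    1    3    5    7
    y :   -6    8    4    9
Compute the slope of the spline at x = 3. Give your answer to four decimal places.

1.6000

Let σ_i = g''(x_i). Step sizes h_i = 2, 2, 2; slopes of the chords Δ_i = (y_(i+1) - y_i)/h_i = 7, -2, 5/2.
  2·σ_0 + 8·σ_1 + 2·σ_2 = 6(Δ_1 - Δ_0) = -54
  2·σ_1 + 8·σ_2 + 2·σ_3 = 6(Δ_2 - Δ_1) = 27
Natural end conditions: σ_0 = σ_3 = 0.
Forward elimination and back-substitution give σ_0 = 0, σ_1 = -81/10, σ_2 = 27/5, σ_3 = 0.
On [3, 5], g'(x) = b_1 + 2c_1·(x - 3) + 3d_1·(x - 3)² with b_1 = Δ_1 - h_1(2σ_1 + σ_2)/6 = 8/5, c_1 = σ_1/2 = -81/20, d_1 = (σ_2 - σ_1)/(6h_1) = 9/8. So g'(3) = 8/5.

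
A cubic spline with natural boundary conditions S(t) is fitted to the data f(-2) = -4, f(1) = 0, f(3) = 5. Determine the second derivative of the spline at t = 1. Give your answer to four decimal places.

Put σ_i = S'' at the i-th knot. Here h = (3, 2) and Δ = (4/3, 5/2), so the interior equations h_(i-1)·σ_(i-1) + 2(h_(i-1)+h_i)·σ_i + h_i·σ_(i+1) = 6(Δ_i − Δ_(i-1)) read
  3·σ_0 + 10·σ_1 + 2·σ_2 = 6(Δ_1 - Δ_0) = 7
Natural end conditions: σ_0 = σ_2 = 0.
Forward elimination and back-substitution give σ_0 = 0, σ_1 = 7/10, σ_2 = 0.

0.7000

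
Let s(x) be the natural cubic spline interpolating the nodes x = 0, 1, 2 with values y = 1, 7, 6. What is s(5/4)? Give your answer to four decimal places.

Put m_i = s'' at the i-th knot. Here h = (1, 1) and Δ = (6, -1), so the interior equations h_(i-1)·m_(i-1) + 2(h_(i-1)+h_i)·m_i + h_i·m_(i+1) = 6(Δ_i − Δ_(i-1)) read
  1·m_0 + 4·m_1 + 1·m_2 = 6(Δ_1 - Δ_0) = -42
Natural end conditions: m_0 = m_2 = 0.
Solving the tridiagonal system: m_0 = 0, m_1 = -21/2, m_2 = 0.
On [1, 2], s(x) = 7 + 5/2·(x - 1) - 21/4·(x - 1)² + 7/4·(x - 1)³.
With (x - 1) = 1/4: s(5/4) = 1875/256.

7.3242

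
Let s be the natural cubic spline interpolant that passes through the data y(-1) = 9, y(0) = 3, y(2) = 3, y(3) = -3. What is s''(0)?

9

Let M_i = s''(x_i). Step sizes h_i = 1, 2, 1; slopes of the chords Δ_i = (y_(i+1) - y_i)/h_i = -6, 0, -6.
  1·M_0 + 6·M_1 + 2·M_2 = 6(Δ_1 - Δ_0) = 36
  2·M_1 + 6·M_2 + 1·M_3 = 6(Δ_2 - Δ_1) = -36
Natural end conditions: M_0 = M_3 = 0.
Forward elimination and back-substitution give M_0 = 0, M_1 = 9, M_2 = -9, M_3 = 0.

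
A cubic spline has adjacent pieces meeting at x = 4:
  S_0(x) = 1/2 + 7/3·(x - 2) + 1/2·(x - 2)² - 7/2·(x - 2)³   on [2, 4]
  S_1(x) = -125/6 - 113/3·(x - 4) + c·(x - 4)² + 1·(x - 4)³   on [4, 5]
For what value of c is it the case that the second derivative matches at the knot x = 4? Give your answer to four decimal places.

S_0''(x) = 1 - 21·(x - 2), so S_0''(4) = -41. On the right, S_1''(4) = 2c, so c = -41/2.

-20.5000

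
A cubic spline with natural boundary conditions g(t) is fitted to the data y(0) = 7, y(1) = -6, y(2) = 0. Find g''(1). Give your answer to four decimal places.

28.5000

Let M_i = g''(x_i). Step sizes h_i = 1, 1; slopes of the chords Δ_i = (y_(i+1) - y_i)/h_i = -13, 6.
  1·M_0 + 4·M_1 + 1·M_2 = 6(Δ_1 - Δ_0) = 114
Natural end conditions: M_0 = M_2 = 0.
Forward elimination and back-substitution give M_0 = 0, M_1 = 57/2, M_2 = 0.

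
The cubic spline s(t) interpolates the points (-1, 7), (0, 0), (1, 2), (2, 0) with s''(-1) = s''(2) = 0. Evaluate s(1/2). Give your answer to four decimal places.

0.6250

With M_i denoting the second derivative at x_i, h_i = 1, 1, 1, and Δ_i = (y_(i+1) − y_i)/h_i = -7, 2, -2:
  1·M_0 + 4·M_1 + 1·M_2 = 6(Δ_1 - Δ_0) = 54
  1·M_1 + 4·M_2 + 1·M_3 = 6(Δ_2 - Δ_1) = -24
Natural end conditions: M_0 = M_3 = 0.
Solving the tridiagonal system: M_0 = 0, M_1 = 16, M_2 = -10, M_3 = 0.
On [0, 1], s(t) = 0 - 5/3·t + 8·t² - 13/3·t³.
With t = 1/2: s(1/2) = 5/8.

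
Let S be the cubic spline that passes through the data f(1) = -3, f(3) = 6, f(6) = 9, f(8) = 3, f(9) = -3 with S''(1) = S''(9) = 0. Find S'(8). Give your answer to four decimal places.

-5.1542

With m_i denoting the second derivative at x_i, h_i = 2, 3, 2, 1, and Δ_i = (y_(i+1) − y_i)/h_i = 9/2, 1, -3, -6:
  2·m_0 + 10·m_1 + 3·m_2 = 6(Δ_1 - Δ_0) = -21
  3·m_1 + 10·m_2 + 2·m_3 = 6(Δ_2 - Δ_1) = -24
  2·m_2 + 6·m_3 + 1·m_4 = 6(Δ_3 - Δ_2) = -18
Natural end conditions: m_0 = m_4 = 0.
Solving: m_0 = 0, m_1 = -426/253, m_2 = -351/253, m_3 = -642/253, m_4 = 0.
On [8, 9], S'(t) = b_3 + 2c_3·(t - 8) + 3d_3·(t - 8)² with b_3 = Δ_3 - h_3(2m_3 + m_4)/6 = -1304/253, c_3 = m_3/2 = -321/253, d_3 = (m_4 - m_3)/(6h_3) = 107/253. So S'(8) = -1304/253.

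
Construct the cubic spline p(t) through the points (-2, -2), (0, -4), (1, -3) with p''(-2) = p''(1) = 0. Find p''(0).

2

Let M_i = p''(x_i). Step sizes h_i = 2, 1; slopes of the chords Δ_i = (y_(i+1) - y_i)/h_i = -1, 1.
  2·M_0 + 6·M_1 + 1·M_2 = 6(Δ_1 - Δ_0) = 12
Natural end conditions: M_0 = M_2 = 0.
Forward elimination and back-substitution give M_0 = 0, M_1 = 2, M_2 = 0.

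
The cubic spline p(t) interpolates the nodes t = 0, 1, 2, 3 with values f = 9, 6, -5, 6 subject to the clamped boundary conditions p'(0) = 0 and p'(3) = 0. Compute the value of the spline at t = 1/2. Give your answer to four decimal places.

8.9000

Put M_i = p'' at the i-th knot. Here h = (1, 1, 1) and Δ = (-3, -11, 11), so the interior equations h_(i-1)·M_(i-1) + 2(h_(i-1)+h_i)·M_i + h_i·M_(i+1) = 6(Δ_i − Δ_(i-1)) read
  1·M_0 + 4·M_1 + 1·M_2 = 6(Δ_1 - Δ_0) = -48
  1·M_1 + 4·M_2 + 1·M_3 = 6(Δ_2 - Δ_1) = 132
Clamped end conditions give two more equations: 2h_0·M_0 + h_0·M_1 = 6(Δ_0 - p'(0)) = -18 and h_2·M_2 + 2h_2·M_3 = 6(p'(3) - Δ_2) = -66.
Solving the tridiagonal system: M_0 = 22/5, M_1 = -134/5, M_2 = 274/5, M_3 = -302/5.
On [0, 1], p(t) = 9 + 0·t + 11/5·t² - 26/5·t³.
With t = 1/2: p(1/2) = 89/10.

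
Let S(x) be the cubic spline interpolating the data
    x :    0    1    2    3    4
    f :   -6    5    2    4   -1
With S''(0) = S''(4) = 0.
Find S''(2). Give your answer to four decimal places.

17.5714

Let σ_i = S''(x_i). Step sizes h_i = 1, 1, 1, 1; slopes of the chords Δ_i = (y_(i+1) - y_i)/h_i = 11, -3, 2, -5.
  1·σ_0 + 4·σ_1 + 1·σ_2 = 6(Δ_1 - Δ_0) = -84
  1·σ_1 + 4·σ_2 + 1·σ_3 = 6(Δ_2 - Δ_1) = 30
  1·σ_2 + 4·σ_3 + 1·σ_4 = 6(Δ_3 - Δ_2) = -42
Natural end conditions: σ_0 = σ_4 = 0.
Forward elimination and back-substitution give σ_0 = 0, σ_1 = -711/28, σ_2 = 123/7, σ_3 = -417/28, σ_4 = 0.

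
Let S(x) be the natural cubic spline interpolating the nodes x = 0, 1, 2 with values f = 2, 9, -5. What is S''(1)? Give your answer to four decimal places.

-31.5000

With M_i denoting the second derivative at x_i, h_i = 1, 1, and Δ_i = (y_(i+1) − y_i)/h_i = 7, -14:
  1·M_0 + 4·M_1 + 1·M_2 = 6(Δ_1 - Δ_0) = -126
Natural end conditions: M_0 = M_2 = 0.
Solving: M_0 = 0, M_1 = -63/2, M_2 = 0.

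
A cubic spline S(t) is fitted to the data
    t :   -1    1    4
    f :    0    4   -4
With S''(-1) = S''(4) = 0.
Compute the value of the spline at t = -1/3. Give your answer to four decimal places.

1.8864

With σ_i denoting the second derivative at x_i, h_i = 2, 3, and Δ_i = (y_(i+1) − y_i)/h_i = 2, -8/3:
  2·σ_0 + 10·σ_1 + 3·σ_2 = 6(Δ_1 - Δ_0) = -28
Natural end conditions: σ_0 = σ_2 = 0.
Solving: σ_0 = 0, σ_1 = -14/5, σ_2 = 0.
On [-1, 1], S(t) = 0 + 44/15·(t + 1) + 0·(t + 1)² - 7/30·(t + 1)³.
With (t + 1) = 2/3: S(-1/3) = 764/405.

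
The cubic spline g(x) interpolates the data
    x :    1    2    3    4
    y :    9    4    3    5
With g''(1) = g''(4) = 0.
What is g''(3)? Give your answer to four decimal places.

Put m_i = g'' at the i-th knot. Here h = (1, 1, 1) and Δ = (-5, -1, 2), so the interior equations h_(i-1)·m_(i-1) + 2(h_(i-1)+h_i)·m_i + h_i·m_(i+1) = 6(Δ_i − Δ_(i-1)) read
  1·m_0 + 4·m_1 + 1·m_2 = 6(Δ_1 - Δ_0) = 24
  1·m_1 + 4·m_2 + 1·m_3 = 6(Δ_2 - Δ_1) = 18
Natural end conditions: m_0 = m_3 = 0.
Solving: m_0 = 0, m_1 = 26/5, m_2 = 16/5, m_3 = 0.

3.2000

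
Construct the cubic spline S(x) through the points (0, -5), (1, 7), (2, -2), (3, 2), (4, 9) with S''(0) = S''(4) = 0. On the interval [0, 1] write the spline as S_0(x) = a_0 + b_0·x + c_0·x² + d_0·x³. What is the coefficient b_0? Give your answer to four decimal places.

With M_i denoting the second derivative at x_i, h_i = 1, 1, 1, 1, and Δ_i = (y_(i+1) − y_i)/h_i = 12, -9, 4, 7:
  1·M_0 + 4·M_1 + 1·M_2 = 6(Δ_1 - Δ_0) = -126
  1·M_1 + 4·M_2 + 1·M_3 = 6(Δ_2 - Δ_1) = 78
  1·M_2 + 4·M_3 + 1·M_4 = 6(Δ_3 - Δ_2) = 18
Natural end conditions: M_0 = M_4 = 0.
Forward elimination and back-substitution give M_0 = 0, M_1 = -39, M_2 = 30, M_3 = -3, M_4 = 0.
On [0, 1], with S_0(x) = a_0 + b_0·x + c_0·x² + d_0·x³: c_0 = M_0/2 = 0, d_0 = (M_1 - M_0)/(6h_0) = -13/2, b_0 = Δ_0 - h_0(2M_0 + M_1)/6 = 37/2.

18.5000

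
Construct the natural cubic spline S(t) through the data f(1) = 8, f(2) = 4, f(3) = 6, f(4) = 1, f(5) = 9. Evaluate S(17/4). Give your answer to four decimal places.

1.6582

With M_i denoting the second derivative at x_i, h_i = 1, 1, 1, 1, and Δ_i = (y_(i+1) − y_i)/h_i = -4, 2, -5, 8:
  1·M_0 + 4·M_1 + 1·M_2 = 6(Δ_1 - Δ_0) = 36
  1·M_1 + 4·M_2 + 1·M_3 = 6(Δ_2 - Δ_1) = -42
  1·M_2 + 4·M_3 + 1·M_4 = 6(Δ_3 - Δ_2) = 78
Natural end conditions: M_0 = M_4 = 0.
Solving the tridiagonal system: M_0 = 0, M_1 = 393/28, M_2 = -141/7, M_3 = 687/28, M_4 = 0.
On [4, 5], S(t) = 1 - 5/28·(t - 4) + 687/56·(t - 4)² - 229/56·(t - 4)³.
With (t - 4) = 1/4: S(17/4) = 849/512.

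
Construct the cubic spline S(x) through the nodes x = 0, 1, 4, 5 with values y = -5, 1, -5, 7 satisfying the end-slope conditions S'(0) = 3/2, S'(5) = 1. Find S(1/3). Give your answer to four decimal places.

-3.5150

Let M_i = S''(x_i). Step sizes h_i = 1, 3, 1; slopes of the chords Δ_i = (y_(i+1) - y_i)/h_i = 6, -2, 12.
  1·M_0 + 8·M_1 + 3·M_2 = 6(Δ_1 - Δ_0) = -48
  3·M_1 + 8·M_2 + 1·M_3 = 6(Δ_2 - Δ_1) = 84
Clamped end conditions give two more equations: 2h_0·M_0 + h_0·M_1 = 6(Δ_0 - S'(0)) = 27 and h_2·M_2 + 2h_2·M_3 = 6(S'(5) - Δ_2) = -66.
Solving: M_0 = 464/21, M_1 = -361/21, M_2 = 472/21, M_3 = -929/21.
On [0, 1], S(x) = -5 + 3/2·x + 232/21·x² - 275/42·x³.
With x = 1/3: S(1/3) = -1993/567.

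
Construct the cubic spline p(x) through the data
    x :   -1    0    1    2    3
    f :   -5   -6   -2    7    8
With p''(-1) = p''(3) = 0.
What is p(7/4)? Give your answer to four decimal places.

5.1560

With M_i denoting the second derivative at x_i, h_i = 1, 1, 1, 1, and Δ_i = (y_(i+1) − y_i)/h_i = -1, 4, 9, 1:
  1·M_0 + 4·M_1 + 1·M_2 = 6(Δ_1 - Δ_0) = 30
  1·M_1 + 4·M_2 + 1·M_3 = 6(Δ_2 - Δ_1) = 30
  1·M_2 + 4·M_3 + 1·M_4 = 6(Δ_3 - Δ_2) = -48
Natural end conditions: M_0 = M_4 = 0.
Solving the tridiagonal system: M_0 = 0, M_1 = 141/28, M_2 = 69/7, M_3 = -405/28, M_4 = 0.
On [1, 2], p(x) = -2 + 65/8·(x - 1) + 69/14·(x - 1)² - 227/56·(x - 1)³.
With (x - 1) = 3/4: p(7/4) = 18479/3584.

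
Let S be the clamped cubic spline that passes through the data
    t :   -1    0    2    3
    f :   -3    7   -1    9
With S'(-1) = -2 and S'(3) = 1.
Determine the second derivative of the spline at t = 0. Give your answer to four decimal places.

Let M_i = S''(x_i). Step sizes h_i = 1, 2, 1; slopes of the chords Δ_i = (y_(i+1) - y_i)/h_i = 10, -4, 10.
  1·M_0 + 6·M_1 + 2·M_2 = 6(Δ_1 - Δ_0) = -84
  2·M_1 + 6·M_2 + 1·M_3 = 6(Δ_2 - Δ_1) = 84
Clamped end conditions give two more equations: 2h_0·M_0 + h_0·M_1 = 6(Δ_0 - S'(-1)) = 72 and h_2·M_2 + 2h_2·M_3 = 6(S'(3) - Δ_2) = -54.
Solving the tridiagonal system: M_0 = 264/5, M_1 = -168/5, M_2 = 162/5, M_3 = -216/5.

-33.6000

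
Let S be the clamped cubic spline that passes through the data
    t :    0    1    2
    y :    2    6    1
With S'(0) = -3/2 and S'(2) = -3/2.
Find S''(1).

Write m_i for S''(x_i). With h_i = 1, 1 and divided differences Δ_i = 4, -5, the continuity of S' gives the tridiagonal system
  1·m_0 + 4·m_1 + 1·m_2 = 6(Δ_1 - Δ_0) = -54
Clamped end conditions give two more equations: 2h_0·m_0 + h_0·m_1 = 6(Δ_0 - S'(0)) = 33 and h_1·m_1 + 2h_1·m_2 = 6(S'(2) - Δ_1) = 21.
Solving the tridiagonal system: m_0 = 30, m_1 = -27, m_2 = 24.

-27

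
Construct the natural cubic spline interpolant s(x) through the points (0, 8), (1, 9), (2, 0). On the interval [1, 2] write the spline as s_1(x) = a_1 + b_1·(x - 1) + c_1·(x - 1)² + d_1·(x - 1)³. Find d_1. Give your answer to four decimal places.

Write σ_i for s''(x_i). With h_i = 1, 1 and divided differences Δ_i = 1, -9, the continuity of s' gives the tridiagonal system
  1·σ_0 + 4·σ_1 + 1·σ_2 = 6(Δ_1 - Δ_0) = -60
Natural end conditions: σ_0 = σ_2 = 0.
Forward elimination and back-substitution give σ_0 = 0, σ_1 = -15, σ_2 = 0.
On [1, 2], with s_1(x) = a_1 + b_1·(x - 1) + c_1·(x - 1)² + d_1·(x - 1)³: c_1 = σ_1/2 = -15/2, d_1 = (σ_2 - σ_1)/(6h_1) = 5/2, b_1 = Δ_1 - h_1(2σ_1 + σ_2)/6 = -4.

2.5000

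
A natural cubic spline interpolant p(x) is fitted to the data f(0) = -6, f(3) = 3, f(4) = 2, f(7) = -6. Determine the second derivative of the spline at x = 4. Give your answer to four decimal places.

-0.8889

Let M_i = p''(x_i). Step sizes h_i = 3, 1, 3; slopes of the chords Δ_i = (y_(i+1) - y_i)/h_i = 3, -1, -8/3.
  3·M_0 + 8·M_1 + 1·M_2 = 6(Δ_1 - Δ_0) = -24
  1·M_1 + 8·M_2 + 3·M_3 = 6(Δ_2 - Δ_1) = -10
Natural end conditions: M_0 = M_3 = 0.
Forward elimination and back-substitution give M_0 = 0, M_1 = -26/9, M_2 = -8/9, M_3 = 0.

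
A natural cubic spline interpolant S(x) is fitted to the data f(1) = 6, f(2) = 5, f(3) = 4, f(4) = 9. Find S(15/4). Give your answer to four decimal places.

With M_i denoting the second derivative at x_i, h_i = 1, 1, 1, and Δ_i = (y_(i+1) − y_i)/h_i = -1, -1, 5:
  1·M_0 + 4·M_1 + 1·M_2 = 6(Δ_1 - Δ_0) = 0
  1·M_1 + 4·M_2 + 1·M_3 = 6(Δ_2 - Δ_1) = 36
Natural end conditions: M_0 = M_3 = 0.
Solving: M_0 = 0, M_1 = -12/5, M_2 = 48/5, M_3 = 0.
On [3, 4], S(x) = 4 + 9/5·(x - 3) + 24/5·(x - 3)² - 8/5·(x - 3)³.
With (x - 3) = 3/4: S(15/4) = 59/8.

7.3750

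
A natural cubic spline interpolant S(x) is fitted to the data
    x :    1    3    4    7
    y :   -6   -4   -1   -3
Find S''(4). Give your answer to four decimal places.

-3.0638

Let m_i = S''(x_i). Step sizes h_i = 2, 1, 3; slopes of the chords Δ_i = (y_(i+1) - y_i)/h_i = 1, 3, -2/3.
  2·m_0 + 6·m_1 + 1·m_2 = 6(Δ_1 - Δ_0) = 12
  1·m_1 + 8·m_2 + 3·m_3 = 6(Δ_2 - Δ_1) = -22
Natural end conditions: m_0 = m_3 = 0.
Solving: m_0 = 0, m_1 = 118/47, m_2 = -144/47, m_3 = 0.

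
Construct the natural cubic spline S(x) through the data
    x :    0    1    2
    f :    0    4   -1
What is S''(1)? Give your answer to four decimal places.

Let M_i = S''(x_i). Step sizes h_i = 1, 1; slopes of the chords Δ_i = (y_(i+1) - y_i)/h_i = 4, -5.
  1·M_0 + 4·M_1 + 1·M_2 = 6(Δ_1 - Δ_0) = -54
Natural end conditions: M_0 = M_2 = 0.
Solving: M_0 = 0, M_1 = -27/2, M_2 = 0.

-13.5000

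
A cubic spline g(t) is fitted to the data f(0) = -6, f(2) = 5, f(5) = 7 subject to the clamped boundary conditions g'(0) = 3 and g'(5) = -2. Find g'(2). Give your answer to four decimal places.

Write M_i for g''(x_i). With h_i = 2, 3 and divided differences Δ_i = 11/2, 2/3, the continuity of g' gives the tridiagonal system
  2·M_0 + 10·M_1 + 3·M_2 = 6(Δ_1 - Δ_0) = -29
Clamped end conditions give two more equations: 2h_0·M_0 + h_0·M_1 = 6(Δ_0 - g'(0)) = 15 and h_1·M_1 + 2h_1·M_2 = 6(g'(5) - Δ_1) = -16.
Solving: M_0 = 113/20, M_1 = -19/5, M_2 = -23/30.
On [2, 5], g'(t) = b_1 + 2c_1·(t - 2) + 3d_1·(t - 2)² with b_1 = Δ_1 - h_1(2M_1 + M_2)/6 = 97/20, c_1 = M_1/2 = -19/10, d_1 = (M_2 - M_1)/(6h_1) = 91/540. So g'(2) = 97/20.

4.8500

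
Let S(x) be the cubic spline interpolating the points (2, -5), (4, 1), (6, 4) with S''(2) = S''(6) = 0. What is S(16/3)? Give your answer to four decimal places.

3.2222

Let M_i = S''(x_i). Step sizes h_i = 2, 2; slopes of the chords Δ_i = (y_(i+1) - y_i)/h_i = 3, 3/2.
  2·M_0 + 8·M_1 + 2·M_2 = 6(Δ_1 - Δ_0) = -9
Natural end conditions: M_0 = M_2 = 0.
Solving the tridiagonal system: M_0 = 0, M_1 = -9/8, M_2 = 0.
On [4, 6], S(x) = 1 + 9/4·(x - 4) - 9/16·(x - 4)² + 3/32·(x - 4)³.
With (x - 4) = 4/3: S(16/3) = 29/9.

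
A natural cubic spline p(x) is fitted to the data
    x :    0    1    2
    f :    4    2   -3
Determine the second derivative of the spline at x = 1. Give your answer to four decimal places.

-4.5000

Write m_i for p''(x_i). With h_i = 1, 1 and divided differences Δ_i = -2, -5, the continuity of p' gives the tridiagonal system
  1·m_0 + 4·m_1 + 1·m_2 = 6(Δ_1 - Δ_0) = -18
Natural end conditions: m_0 = m_2 = 0.
Forward elimination and back-substitution give m_0 = 0, m_1 = -9/2, m_2 = 0.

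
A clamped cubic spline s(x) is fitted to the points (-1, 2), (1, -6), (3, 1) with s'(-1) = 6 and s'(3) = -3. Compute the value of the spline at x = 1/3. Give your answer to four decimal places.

Put M_i = s'' at the i-th knot. Here h = (2, 2) and Δ = (-4, 7/2), so the interior equations h_(i-1)·M_(i-1) + 2(h_(i-1)+h_i)·M_i + h_i·M_(i+1) = 6(Δ_i − Δ_(i-1)) read
  2·M_0 + 8·M_1 + 2·M_2 = 6(Δ_1 - Δ_0) = 45
Clamped end conditions give two more equations: 2h_0·M_0 + h_0·M_1 = 6(Δ_0 - s'(-1)) = -60 and h_1·M_1 + 2h_1·M_2 = 6(s'(3) - Δ_1) = -39.
Hence M_0 = -183/8, M_1 = 63/4, M_2 = -141/8.
On [-1, 1], s(x) = 2 + 6·(x + 1) - 183/16·(x + 1)² + 103/32·(x + 1)³.
With (x + 1) = 4/3: s(1/3) = -73/27.

-2.7037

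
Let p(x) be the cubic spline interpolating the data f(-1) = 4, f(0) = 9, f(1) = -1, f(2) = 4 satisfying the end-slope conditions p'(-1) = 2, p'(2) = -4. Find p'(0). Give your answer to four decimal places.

-3.8000

Put m_i = p'' at the i-th knot. Here h = (1, 1, 1) and Δ = (5, -10, 5), so the interior equations h_(i-1)·m_(i-1) + 2(h_(i-1)+h_i)·m_i + h_i·m_(i+1) = 6(Δ_i − Δ_(i-1)) read
  1·m_0 + 4·m_1 + 1·m_2 = 6(Δ_1 - Δ_0) = -90
  1·m_1 + 4·m_2 + 1·m_3 = 6(Δ_2 - Δ_1) = 90
Clamped end conditions give two more equations: 2h_0·m_0 + h_0·m_1 = 6(Δ_0 - p'(-1)) = 18 and h_2·m_2 + 2h_2·m_3 = 6(p'(2) - Δ_2) = -54.
Forward elimination and back-substitution give m_0 = 148/5, m_1 = -206/5, m_2 = 226/5, m_3 = -248/5.
On [0, 1], p'(x) = b_1 + 2c_1·x + 3d_1·x² with b_1 = Δ_1 - h_1(2m_1 + m_2)/6 = -19/5, c_1 = m_1/2 = -103/5, d_1 = (m_2 - m_1)/(6h_1) = 72/5. So p'(0) = -19/5.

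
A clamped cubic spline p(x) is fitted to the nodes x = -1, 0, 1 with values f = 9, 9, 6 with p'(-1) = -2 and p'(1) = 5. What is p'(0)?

-3

With M_i denoting the second derivative at x_i, h_i = 1, 1, and Δ_i = (y_(i+1) − y_i)/h_i = 0, -3:
  1·M_0 + 4·M_1 + 1·M_2 = 6(Δ_1 - Δ_0) = -18
Clamped end conditions give two more equations: 2h_0·M_0 + h_0·M_1 = 6(Δ_0 - p'(-1)) = 12 and h_1·M_1 + 2h_1·M_2 = 6(p'(1) - Δ_1) = 48.
Solving: M_0 = 14, M_1 = -16, M_2 = 32.
On [0, 1], p'(x) = b_1 + 2c_1·x + 3d_1·x² with b_1 = Δ_1 - h_1(2M_1 + M_2)/6 = -3, c_1 = M_1/2 = -8, d_1 = (M_2 - M_1)/(6h_1) = 8. So p'(0) = -3.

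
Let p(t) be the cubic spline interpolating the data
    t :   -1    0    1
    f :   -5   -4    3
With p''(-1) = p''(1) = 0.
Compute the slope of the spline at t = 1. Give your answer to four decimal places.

8.5000

Let σ_i = p''(x_i). Step sizes h_i = 1, 1; slopes of the chords Δ_i = (y_(i+1) - y_i)/h_i = 1, 7.
  1·σ_0 + 4·σ_1 + 1·σ_2 = 6(Δ_1 - Δ_0) = 36
Natural end conditions: σ_0 = σ_2 = 0.
Forward elimination and back-substitution give σ_0 = 0, σ_1 = 9, σ_2 = 0.
On [0, 1], p'(t) = b_1 + 2c_1·t + 3d_1·t² with b_1 = Δ_1 - h_1(2σ_1 + σ_2)/6 = 4, c_1 = σ_1/2 = 9/2, d_1 = (σ_2 - σ_1)/(6h_1) = -3/2. So p'(1) = 17/2.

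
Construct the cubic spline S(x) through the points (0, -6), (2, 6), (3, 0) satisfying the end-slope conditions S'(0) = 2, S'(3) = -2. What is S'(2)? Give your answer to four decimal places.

-2.6667

With M_i denoting the second derivative at x_i, h_i = 2, 1, and Δ_i = (y_(i+1) − y_i)/h_i = 6, -6:
  2·M_0 + 6·M_1 + 1·M_2 = 6(Δ_1 - Δ_0) = -72
Clamped end conditions give two more equations: 2h_0·M_0 + h_0·M_1 = 6(Δ_0 - S'(0)) = 24 and h_1·M_1 + 2h_1·M_2 = 6(S'(3) - Δ_1) = 24.
Hence M_0 = 50/3, M_1 = -64/3, M_2 = 68/3.
On [2, 3], S'(x) = b_1 + 2c_1·(x - 2) + 3d_1·(x - 2)² with b_1 = Δ_1 - h_1(2M_1 + M_2)/6 = -8/3, c_1 = M_1/2 = -32/3, d_1 = (M_2 - M_1)/(6h_1) = 22/3. So S'(2) = -8/3.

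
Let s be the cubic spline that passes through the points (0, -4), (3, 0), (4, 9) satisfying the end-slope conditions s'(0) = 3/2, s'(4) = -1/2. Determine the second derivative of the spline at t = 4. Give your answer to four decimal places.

-34.7500

With M_i denoting the second derivative at x_i, h_i = 3, 1, and Δ_i = (y_(i+1) − y_i)/h_i = 4/3, 9:
  3·M_0 + 8·M_1 + 1·M_2 = 6(Δ_1 - Δ_0) = 46
Clamped end conditions give two more equations: 2h_0·M_0 + h_0·M_1 = 6(Δ_0 - s'(0)) = -1 and h_1·M_1 + 2h_1·M_2 = 6(s'(4) - Δ_1) = -57.
Solving: M_0 = -77/12, M_1 = 25/2, M_2 = -139/4.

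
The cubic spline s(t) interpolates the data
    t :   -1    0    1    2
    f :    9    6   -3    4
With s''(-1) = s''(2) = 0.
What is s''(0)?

-16

Let σ_i = s''(x_i). Step sizes h_i = 1, 1, 1; slopes of the chords Δ_i = (y_(i+1) - y_i)/h_i = -3, -9, 7.
  1·σ_0 + 4·σ_1 + 1·σ_2 = 6(Δ_1 - Δ_0) = -36
  1·σ_1 + 4·σ_2 + 1·σ_3 = 6(Δ_2 - Δ_1) = 96
Natural end conditions: σ_0 = σ_3 = 0.
Solving: σ_0 = 0, σ_1 = -16, σ_2 = 28, σ_3 = 0.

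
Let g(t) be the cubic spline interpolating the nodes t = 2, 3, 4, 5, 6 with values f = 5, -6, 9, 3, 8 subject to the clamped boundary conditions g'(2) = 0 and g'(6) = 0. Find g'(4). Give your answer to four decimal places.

Put m_i = g'' at the i-th knot. Here h = (1, 1, 1, 1) and Δ = (-11, 15, -6, 5), so the interior equations h_(i-1)·m_(i-1) + 2(h_(i-1)+h_i)·m_i + h_i·m_(i+1) = 6(Δ_i − Δ_(i-1)) read
  1·m_0 + 4·m_1 + 1·m_2 = 6(Δ_1 - Δ_0) = 156
  1·m_1 + 4·m_2 + 1·m_3 = 6(Δ_2 - Δ_1) = -126
  1·m_2 + 4·m_3 + 1·m_4 = 6(Δ_3 - Δ_2) = 66
Clamped end conditions give two more equations: 2h_0·m_0 + h_0·m_1 = 6(Δ_0 - g'(2)) = -66 and h_3·m_3 + 2h_3·m_4 = 6(g'(6) - Δ_3) = -30.
Hence m_0 = -1917/28, m_1 = 993/14, m_2 = -237/4, m_3 = 561/14, m_4 = -981/28.
On [4, 5], g'(t) = b_2 + 2c_2·(t - 4) + 3d_2·(t - 4)² with b_2 = Δ_2 - h_2(2m_2 + m_3)/6 = 99/14, c_2 = m_2/2 = -237/8, d_2 = (m_3 - m_2)/(6h_2) = 927/56. So g'(4) = 99/14.

7.0714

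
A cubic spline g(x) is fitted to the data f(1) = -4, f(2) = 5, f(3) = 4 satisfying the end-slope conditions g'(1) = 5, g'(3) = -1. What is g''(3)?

With M_i denoting the second derivative at x_i, h_i = 1, 1, and Δ_i = (y_(i+1) − y_i)/h_i = 9, -1:
  1·M_0 + 4·M_1 + 1·M_2 = 6(Δ_1 - Δ_0) = -60
Clamped end conditions give two more equations: 2h_0·M_0 + h_0·M_1 = 6(Δ_0 - g'(1)) = 24 and h_1·M_1 + 2h_1·M_2 = 6(g'(3) - Δ_1) = 0.
Solving the tridiagonal system: M_0 = 24, M_1 = -24, M_2 = 12.

12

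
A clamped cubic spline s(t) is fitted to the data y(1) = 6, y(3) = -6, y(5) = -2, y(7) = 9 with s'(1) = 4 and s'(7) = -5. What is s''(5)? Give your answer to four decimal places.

4.7000

With σ_i denoting the second derivative at x_i, h_i = 2, 2, 2, and Δ_i = (y_(i+1) − y_i)/h_i = -6, 2, 11/2:
  2·σ_0 + 8·σ_1 + 2·σ_2 = 6(Δ_1 - Δ_0) = 48
  2·σ_1 + 8·σ_2 + 2·σ_3 = 6(Δ_2 - Δ_1) = 21
Clamped end conditions give two more equations: 2h_0·σ_0 + h_0·σ_1 = 6(Δ_0 - s'(1)) = -60 and h_2·σ_2 + 2h_2·σ_3 = 6(s'(7) - Δ_2) = -63.
Solving the tridiagonal system: σ_0 = -199/10, σ_1 = 49/5, σ_2 = 47/10, σ_3 = -181/10.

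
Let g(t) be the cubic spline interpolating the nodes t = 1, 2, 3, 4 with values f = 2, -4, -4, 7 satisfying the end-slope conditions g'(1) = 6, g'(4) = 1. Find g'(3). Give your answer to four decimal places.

Put σ_i = g'' at the i-th knot. Here h = (1, 1, 1) and Δ = (-6, 0, 11), so the interior equations h_(i-1)·σ_(i-1) + 2(h_(i-1)+h_i)·σ_i + h_i·σ_(i+1) = 6(Δ_i − Δ_(i-1)) read
  1·σ_0 + 4·σ_1 + 1·σ_2 = 6(Δ_1 - Δ_0) = 36
  1·σ_1 + 4·σ_2 + 1·σ_3 = 6(Δ_2 - Δ_1) = 66
Clamped end conditions give two more equations: 2h_0·σ_0 + h_0·σ_1 = 6(Δ_0 - g'(1)) = -72 and h_2·σ_2 + 2h_2·σ_3 = 6(g'(4) - Δ_2) = -60.
Solving: σ_0 = -644/15, σ_1 = 208/15, σ_2 = 352/15, σ_3 = -626/15.
On [3, 4], g'(t) = b_2 + 2c_2·(t - 3) + 3d_2·(t - 3)² with b_2 = Δ_2 - h_2(2σ_2 + σ_3)/6 = 152/15, c_2 = σ_2/2 = 176/15, d_2 = (σ_3 - σ_2)/(6h_2) = -163/15. So g'(3) = 152/15.

10.1333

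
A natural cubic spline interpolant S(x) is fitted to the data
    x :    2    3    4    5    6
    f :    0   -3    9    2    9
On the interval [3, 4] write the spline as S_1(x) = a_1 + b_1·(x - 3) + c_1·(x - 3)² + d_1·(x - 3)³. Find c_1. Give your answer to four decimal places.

Put M_i = S'' at the i-th knot. Here h = (1, 1, 1, 1) and Δ = (-3, 12, -7, 7), so the interior equations h_(i-1)·M_(i-1) + 2(h_(i-1)+h_i)·M_i + h_i·M_(i+1) = 6(Δ_i − Δ_(i-1)) read
  1·M_0 + 4·M_1 + 1·M_2 = 6(Δ_1 - Δ_0) = 90
  1·M_1 + 4·M_2 + 1·M_3 = 6(Δ_2 - Δ_1) = -114
  1·M_2 + 4·M_3 + 1·M_4 = 6(Δ_3 - Δ_2) = 84
Natural end conditions: M_0 = M_4 = 0.
Solving: M_0 = 0, M_1 = 135/4, M_2 = -45, M_3 = 129/4, M_4 = 0.
On [3, 4], with S_1(x) = a_1 + b_1·(x - 3) + c_1·(x - 3)² + d_1·(x - 3)³: c_1 = M_1/2 = 135/8, d_1 = (M_2 - M_1)/(6h_1) = -105/8, b_1 = Δ_1 - h_1(2M_1 + M_2)/6 = 33/4.

16.8750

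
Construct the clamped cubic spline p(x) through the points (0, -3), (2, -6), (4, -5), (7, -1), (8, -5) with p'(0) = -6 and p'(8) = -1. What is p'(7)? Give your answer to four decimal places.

Put m_i = p'' at the i-th knot. Here h = (2, 2, 3, 1) and Δ = (-3/2, 1/2, 4/3, -4), so the interior equations h_(i-1)·m_(i-1) + 2(h_(i-1)+h_i)·m_i + h_i·m_(i+1) = 6(Δ_i − Δ_(i-1)) read
  2·m_0 + 8·m_1 + 2·m_2 = 6(Δ_1 - Δ_0) = 12
  2·m_1 + 10·m_2 + 3·m_3 = 6(Δ_2 - Δ_1) = 5
  3·m_2 + 8·m_3 + 1·m_4 = 6(Δ_3 - Δ_2) = -32
Clamped end conditions give two more equations: 2h_0·m_0 + h_0·m_1 = 6(Δ_0 - p'(0)) = 27 and h_3·m_3 + 2h_3·m_4 = 6(p'(8) - Δ_3) = 18.
Forward elimination and back-substitution give m_0 = 521/72, m_1 = -35/36, m_2 = 191/72, m_3 = -235/36, m_4 = 883/72.
On [7, 8], p'(x) = b_3 + 2c_3·(x - 7) + 3d_3·(x - 7)² with b_3 = Δ_3 - h_3(2m_3 + m_4)/6 = -557/144, c_3 = m_3/2 = -235/72, d_3 = (m_4 - m_3)/(6h_3) = 451/144. So p'(7) = -557/144.

-3.8681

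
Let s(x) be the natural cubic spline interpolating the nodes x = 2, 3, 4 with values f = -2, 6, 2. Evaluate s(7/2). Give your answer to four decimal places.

5.1250

Let M_i = s''(x_i). Step sizes h_i = 1, 1; slopes of the chords Δ_i = (y_(i+1) - y_i)/h_i = 8, -4.
  1·M_0 + 4·M_1 + 1·M_2 = 6(Δ_1 - Δ_0) = -72
Natural end conditions: M_0 = M_2 = 0.
Solving the tridiagonal system: M_0 = 0, M_1 = -18, M_2 = 0.
On [3, 4], s(x) = 6 + 2·(x - 3) - 9·(x - 3)² + 3·(x - 3)³.
With (x - 3) = 1/2: s(7/2) = 41/8.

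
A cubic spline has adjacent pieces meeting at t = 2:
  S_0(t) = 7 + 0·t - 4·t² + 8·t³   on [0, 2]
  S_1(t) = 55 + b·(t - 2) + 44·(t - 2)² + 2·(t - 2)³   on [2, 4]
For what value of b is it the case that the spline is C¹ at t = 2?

80

S_0'(t) = 0 - 8·t + 24·t², so S_0'(2) = 80. On the right, S_1'(2) = b, so b = 80.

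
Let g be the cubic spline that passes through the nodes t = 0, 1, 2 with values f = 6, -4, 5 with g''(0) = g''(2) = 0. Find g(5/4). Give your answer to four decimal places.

Put σ_i = g'' at the i-th knot. Here h = (1, 1) and Δ = (-10, 9), so the interior equations h_(i-1)·σ_(i-1) + 2(h_(i-1)+h_i)·σ_i + h_i·σ_(i+1) = 6(Δ_i − Δ_(i-1)) read
  1·σ_0 + 4·σ_1 + 1·σ_2 = 6(Δ_1 - Δ_0) = 114
Natural end conditions: σ_0 = σ_2 = 0.
Solving: σ_0 = 0, σ_1 = 57/2, σ_2 = 0.
On [1, 2], g(t) = -4 - 1/2·(t - 1) + 57/4·(t - 1)² - 19/4·(t - 1)³.
With (t - 1) = 1/4: g(5/4) = -847/256.

-3.3086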